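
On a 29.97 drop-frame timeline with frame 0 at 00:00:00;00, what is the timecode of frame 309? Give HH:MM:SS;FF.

Ten DF minutes hold 17982 frames, so frame 309 lies in block 0 (frames 0–17981) with 309 frames into that block.
The block's first minute is 1800 frames and the rest 1798 each; 309 frames reaches minute 0, so 0 × 18 + 0 × 2 = 0 labels have been skipped so far.
Adding those back, label number 309 + 0 = 309 at 30 labels/s is 10 s + 9 f = 0 h 0 min 10 s frame 9, i.e. 00:00:10;09.

00:00:10;09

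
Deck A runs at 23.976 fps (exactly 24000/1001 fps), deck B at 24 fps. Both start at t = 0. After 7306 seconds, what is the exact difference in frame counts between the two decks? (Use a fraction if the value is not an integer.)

13488/77 frames

A emits 24000/1001 × 7306 = 13488000/77 frames; B emits 24 × 7306 = 175344.
Difference = 13488/77 frames (≈ 175.1688); B is ahead of A.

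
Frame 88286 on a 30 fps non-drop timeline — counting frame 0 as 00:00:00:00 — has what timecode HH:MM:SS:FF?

88286 ÷ 30 = 2942 full seconds, remainder 26 frames.
2942 s = 0 h 49 min 2 s.
Timecode: 00:49:02:26.

00:49:02:26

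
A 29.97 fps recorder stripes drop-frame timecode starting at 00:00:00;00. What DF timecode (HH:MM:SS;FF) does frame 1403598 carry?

13:00:33;12

Each 10-minute DF block holds 10 × 60 × 30 − 9 × 2 = 17982 frames. 1403598 ÷ 17982 → 78 full blocks, remainder 1002.
Within the partial block the first minute is 1800 frames and each further minute 1798, so 0 further minute boundaries passed. Total skipped labels = 18 × 78 + 2 × 0 = 1404.
Non-drop label index = 1403598 + 1404 = 1405002; at 30 labels/s that is 13:00:33:12, i.e. DF 13:00:33;12.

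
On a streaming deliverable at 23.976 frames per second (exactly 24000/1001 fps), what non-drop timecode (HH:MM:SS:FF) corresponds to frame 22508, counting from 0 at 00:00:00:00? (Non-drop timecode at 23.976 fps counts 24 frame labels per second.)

22508 ÷ 24 = 937 full seconds, remainder 20 frames.
937 s = 0 h 15 min 37 s.
Timecode: 00:15:37:20.

00:15:37:20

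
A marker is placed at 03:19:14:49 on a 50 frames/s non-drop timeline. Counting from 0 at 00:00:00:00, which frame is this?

597749

Total seconds to the label: (3 × 3600 + 19 × 60 + 14) = 11954.
Frame index = 11954 × 50 + 49 = 597749.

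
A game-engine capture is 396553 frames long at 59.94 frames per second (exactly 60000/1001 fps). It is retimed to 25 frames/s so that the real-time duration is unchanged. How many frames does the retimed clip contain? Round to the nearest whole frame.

165396 frames

Frames at target rate = 396553 × (25) / (60000/1001) = 396949553/2400 ≈ 165395.647.
Nearest whole frame: 165396.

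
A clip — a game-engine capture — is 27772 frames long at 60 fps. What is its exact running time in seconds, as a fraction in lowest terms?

6943/15 seconds

Running time = 27772 ÷ (60) = 27772 × 1/60 = 6943/15 s.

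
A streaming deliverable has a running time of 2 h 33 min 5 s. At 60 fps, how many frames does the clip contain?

551100 frames

2 h 33 min 5 s = 9185 s.
Frames = 9185 × 60 = 551100.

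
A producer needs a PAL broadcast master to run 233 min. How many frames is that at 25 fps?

233 min = 13980 s.
Frames = 13980 × 25 = 349500.

349500 frames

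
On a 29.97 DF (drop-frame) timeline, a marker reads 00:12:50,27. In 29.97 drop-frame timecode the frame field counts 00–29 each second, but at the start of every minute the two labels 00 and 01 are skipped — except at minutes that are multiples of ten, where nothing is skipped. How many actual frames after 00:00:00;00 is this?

As if non-drop at 30 labels/s: (0 × 3600 + 12 × 60 + 50) × 30 + 27 = 23127.
Minute boundaries passed: 12; those not divisible by 10: 12 − 1 = 11; dropped labels = 2 × 11 = 22.
Actual frame index = 23127 − 22 = 23105.

23105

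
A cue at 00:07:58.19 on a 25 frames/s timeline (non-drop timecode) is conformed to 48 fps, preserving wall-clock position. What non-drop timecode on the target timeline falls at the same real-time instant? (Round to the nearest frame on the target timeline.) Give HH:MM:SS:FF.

Source frame index: (0×3600 + 7×60 + 58) × 25 + 19 = 11969.
Real time: 11969 / (25) = 11969/25 s.
Target frame: (11969/25) × (48) = 574512/25 ≈ 22980.480 → 22980.
At 48 labels/s: frame 22980 → 00:07:58:36.

00:07:58:36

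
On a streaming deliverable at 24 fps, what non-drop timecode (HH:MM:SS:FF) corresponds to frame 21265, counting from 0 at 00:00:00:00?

21265 ÷ 24 = 886 full seconds, remainder 1 frame.
886 s = 0 h 14 min 46 s.
Timecode: 00:14:46:01.

00:14:46:01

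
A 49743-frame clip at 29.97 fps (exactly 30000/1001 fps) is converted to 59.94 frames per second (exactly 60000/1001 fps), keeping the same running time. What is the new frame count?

Frames at target rate = 49743 × (60000/1001) / (30000/1001) = 99486.

99486 frames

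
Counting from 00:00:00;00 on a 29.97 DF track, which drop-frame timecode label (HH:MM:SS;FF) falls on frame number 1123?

Each 10-minute DF block holds 10 × 60 × 30 − 9 × 2 = 17982 frames. 1123 ÷ 17982 → 0 full blocks, remainder 1123.
Within the partial block the first minute is 1800 frames and each further minute 1798, so 0 further minute boundaries passed. Total skipped labels = 18 × 0 + 2 × 0 = 0.
Non-drop label index = 1123 + 0 = 1123; at 30 labels/s that is 00:00:37:13, i.e. DF 00:00:37;13.

00:00:37;13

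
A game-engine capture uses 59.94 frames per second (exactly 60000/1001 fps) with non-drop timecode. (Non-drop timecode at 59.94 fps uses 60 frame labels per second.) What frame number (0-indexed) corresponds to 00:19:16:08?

Total seconds to the label: (0 × 3600 + 19 × 60 + 16) = 1156.
Frame index = 1156 × 60 + 8 = 69368.

69368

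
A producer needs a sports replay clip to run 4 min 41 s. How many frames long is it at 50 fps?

14050 frames

4 min 41 s = 281 s.
Frames = 281 × 50 = 14050.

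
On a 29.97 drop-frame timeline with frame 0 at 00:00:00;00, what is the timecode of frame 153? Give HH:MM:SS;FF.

Ten DF minutes hold 17982 frames, so frame 153 lies in block 0 (frames 0–17981) with 153 frames into that block.
The block's first minute is 1800 frames and the rest 1798 each; 153 frames reaches minute 0, so 0 × 18 + 0 × 2 = 0 labels have been skipped so far.
Adding those back, label number 153 + 0 = 153 at 30 labels/s is 5 s + 3 f = 0 h 0 min 5 s frame 3, i.e. 00:00:05;03.

00:00:05;03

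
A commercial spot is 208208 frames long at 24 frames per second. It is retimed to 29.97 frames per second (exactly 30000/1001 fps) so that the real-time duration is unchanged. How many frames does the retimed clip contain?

260000 frames

Target frames = source frames × (target rate / source rate) = 208208 × (30000/1001)/(24) = 208208 × 1250/1001 = 260000.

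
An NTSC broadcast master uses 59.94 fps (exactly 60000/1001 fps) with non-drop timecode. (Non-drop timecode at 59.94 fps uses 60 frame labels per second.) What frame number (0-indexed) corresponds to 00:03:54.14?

Total seconds to the label: (0 × 3600 + 3 × 60 + 54) = 234.
Frame index = 234 × 60 + 14 = 14054.

frame 14054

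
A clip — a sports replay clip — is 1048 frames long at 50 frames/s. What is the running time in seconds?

20.96 seconds

Running time = 1048 / (50) = 20.96 s.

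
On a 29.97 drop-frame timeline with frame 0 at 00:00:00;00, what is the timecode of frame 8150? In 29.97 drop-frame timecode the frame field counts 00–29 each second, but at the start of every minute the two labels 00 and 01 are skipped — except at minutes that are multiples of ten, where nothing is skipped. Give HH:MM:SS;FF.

00:04:31;28

Ten DF minutes hold 17982 frames, so frame 8150 lies in block 0 (frames 0–17981) with 8150 frames into that block.
The block's first minute is 1800 frames and the rest 1798 each; 8150 frames reaches minute 4, so 0 × 18 + 4 × 2 = 8 labels have been skipped so far.
Adding those back, label number 8150 + 8 = 8158 at 30 labels/s is 271 s + 28 f = 0 h 4 min 31 s frame 28, i.e. 00:04:31;28.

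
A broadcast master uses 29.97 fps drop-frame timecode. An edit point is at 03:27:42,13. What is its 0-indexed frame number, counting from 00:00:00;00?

373499

As if non-drop at 30 labels/s: (3 × 3600 + 27 × 60 + 42) × 30 + 13 = 373873.
Minute boundaries passed: 207; those not divisible by 10: 207 − 20 = 187; dropped labels = 2 × 187 = 374.
Actual frame index = 373873 − 374 = 373499.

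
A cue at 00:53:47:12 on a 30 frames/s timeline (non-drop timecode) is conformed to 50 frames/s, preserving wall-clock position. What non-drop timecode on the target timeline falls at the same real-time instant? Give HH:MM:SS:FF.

00:53:47:20

Source frame index: (0×3600 + 53×60 + 47) × 30 + 12 = 96822.
Real time: 96822 / (30) = 16137/5 s.
Target frame: (16137/5) × (50) = 161370.
At 50 labels/s: frame 161370 → 00:53:47:20.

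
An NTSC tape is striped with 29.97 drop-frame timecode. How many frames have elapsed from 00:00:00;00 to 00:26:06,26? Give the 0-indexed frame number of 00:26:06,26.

Complete 10-minute blocks: 2, each 17982 frames → 35964.
Remaining 6 whole minutes in the current block: 1800 + 5 × 1798 = 10790 frames.
Within the current minute: 6 × 30 + 26 − 2 = 204 (labels ;00/;01 skipped at this minute). Total = 35964 + 10790 + 204 = 46958.

46958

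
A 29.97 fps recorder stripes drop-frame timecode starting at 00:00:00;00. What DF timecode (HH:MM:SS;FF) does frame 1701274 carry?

15:46:05;28

Each 10-minute DF block holds 10 × 60 × 30 − 9 × 2 = 17982 frames. 1701274 ÷ 17982 → 94 full blocks, remainder 10966.
Within the partial block the first minute is 1800 frames and each further minute 1798, so 6 further minute boundaries passed. Total skipped labels = 18 × 94 + 2 × 6 = 1704.
Non-drop label index = 1701274 + 1704 = 1702978; at 30 labels/s that is 15:46:05:28, i.e. DF 15:46:05;28.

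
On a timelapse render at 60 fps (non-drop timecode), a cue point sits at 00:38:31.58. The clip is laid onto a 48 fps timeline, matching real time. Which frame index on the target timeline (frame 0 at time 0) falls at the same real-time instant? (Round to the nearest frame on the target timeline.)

frame 110974

Source frame index: (0×3600 + 38×60 + 31) × 60 + 58 = 138718.
Real time: 138718 / (60) = 69359/30 s.
Target frame: (69359/30) × (48) = 554872/5 ≈ 110974.400 → 110974.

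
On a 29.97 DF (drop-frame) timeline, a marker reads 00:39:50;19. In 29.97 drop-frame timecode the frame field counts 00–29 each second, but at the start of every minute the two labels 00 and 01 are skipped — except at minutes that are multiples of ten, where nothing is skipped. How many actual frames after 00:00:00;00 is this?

71647

As if non-drop at 30 labels/s: (0 × 3600 + 39 × 60 + 50) × 30 + 19 = 71719.
Minute boundaries passed: 39; those not divisible by 10: 39 − 3 = 36; dropped labels = 2 × 36 = 72.
Actual frame index = 71719 − 72 = 71647.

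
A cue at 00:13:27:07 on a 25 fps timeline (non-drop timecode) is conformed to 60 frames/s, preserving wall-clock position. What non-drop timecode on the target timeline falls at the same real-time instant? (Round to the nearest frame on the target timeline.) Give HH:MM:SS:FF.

Source frame index: (0×3600 + 13×60 + 27) × 25 + 7 = 20182.
Real time: 20182 / (25) = 20182/25 s.
Target frame: (20182/25) × (60) = 242184/5 ≈ 48436.800 → 48437.
At 60 labels/s: frame 48437 → 00:13:27:17.

00:13:27:17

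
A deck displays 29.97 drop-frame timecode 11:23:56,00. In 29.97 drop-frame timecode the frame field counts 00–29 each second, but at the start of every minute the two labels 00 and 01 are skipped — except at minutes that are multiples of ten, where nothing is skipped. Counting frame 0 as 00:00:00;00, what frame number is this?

1229850

Complete 10-minute blocks: 68, each 17982 frames → 1222776.
Remaining 3 whole minutes in the current block: 1800 + 2 × 1798 = 5396 frames.
Within the current minute: 56 × 30 + 0 − 2 = 1678 (labels ;00/;01 skipped at this minute). Total = 1222776 + 5396 + 1678 = 1229850.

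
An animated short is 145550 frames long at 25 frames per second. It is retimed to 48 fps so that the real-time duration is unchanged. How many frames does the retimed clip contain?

Target frames = source frames × (target rate / source rate) = 145550 × (48)/(25) = 145550 × 48/25 = 279456.

279456 frames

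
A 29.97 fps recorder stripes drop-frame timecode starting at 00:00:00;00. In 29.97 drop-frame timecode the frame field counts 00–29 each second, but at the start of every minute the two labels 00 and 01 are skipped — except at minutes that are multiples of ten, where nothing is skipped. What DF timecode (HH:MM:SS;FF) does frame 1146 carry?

00:00:38;06

Ten DF minutes hold 17982 frames, so frame 1146 lies in block 0 (frames 0–17981) with 1146 frames into that block.
The block's first minute is 1800 frames and the rest 1798 each; 1146 frames reaches minute 0, so 0 × 18 + 0 × 2 = 0 labels have been skipped so far.
Adding those back, label number 1146 + 0 = 1146 at 30 labels/s is 38 s + 6 f = 0 h 0 min 38 s frame 6, i.e. 00:00:38;06.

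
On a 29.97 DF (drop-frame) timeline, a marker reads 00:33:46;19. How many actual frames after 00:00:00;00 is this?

60739

As if non-drop at 30 labels/s: (0 × 3600 + 33 × 60 + 46) × 30 + 19 = 60799.
Minute boundaries passed: 33; those not divisible by 10: 33 − 3 = 30; dropped labels = 2 × 30 = 60.
Actual frame index = 60799 − 60 = 60739.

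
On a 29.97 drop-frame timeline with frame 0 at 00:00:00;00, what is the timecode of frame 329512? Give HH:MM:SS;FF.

Each 10-minute DF block holds 10 × 60 × 30 − 9 × 2 = 17982 frames. 329512 ÷ 17982 → 18 full blocks, remainder 5836.
Within the partial block the first minute is 1800 frames and each further minute 1798, so 3 further minute boundaries passed. Total skipped labels = 18 × 18 + 2 × 3 = 330.
Non-drop label index = 329512 + 330 = 329842; at 30 labels/s that is 03:03:14:22, i.e. DF 03:03:14;22.

03:03:14;22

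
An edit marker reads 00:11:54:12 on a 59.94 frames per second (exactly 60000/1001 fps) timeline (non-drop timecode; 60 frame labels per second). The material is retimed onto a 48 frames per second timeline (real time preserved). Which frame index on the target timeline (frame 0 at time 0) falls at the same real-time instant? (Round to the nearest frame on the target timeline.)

Source frame index: (0×3600 + 11×60 + 54) × 60 + 12 = 42852.
Real time: 42852 / (60000/1001) = 3574571/5000 s.
Target frame: (3574571/5000) × (48) = 21447426/625 ≈ 34315.882 → 34316.

frame 34316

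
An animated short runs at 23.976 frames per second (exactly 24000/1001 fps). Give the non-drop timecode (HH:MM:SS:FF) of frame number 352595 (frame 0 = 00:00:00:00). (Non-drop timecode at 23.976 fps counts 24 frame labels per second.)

04:04:51:11

352595 ÷ 24 = 14691 full seconds, remainder 11 frames.
14691 s = 4 h 4 min 51 s.
Timecode: 04:04:51:11.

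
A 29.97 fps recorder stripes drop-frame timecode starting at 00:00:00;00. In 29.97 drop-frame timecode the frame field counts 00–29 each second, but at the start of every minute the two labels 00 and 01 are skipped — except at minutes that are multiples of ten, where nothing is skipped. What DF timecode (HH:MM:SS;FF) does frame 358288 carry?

Ten DF minutes hold 17982 frames, so frame 358288 lies in block 19 (frames 341658–359639) with 16630 frames into that block.
The block's first minute is 1800 frames and the rest 1798 each; 16630 frames reaches minute 9, so 19 × 18 + 9 × 2 = 360 labels have been skipped so far.
Adding those back, label number 358288 + 360 = 358648 at 30 labels/s is 11954 s + 28 f = 3 h 19 min 14 s frame 28, i.e. 03:19:14;28.

03:19:14;28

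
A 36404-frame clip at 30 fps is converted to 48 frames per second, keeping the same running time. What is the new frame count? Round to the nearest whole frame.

Frames at target rate = 36404 × (48) / (30) = 291232/5 ≈ 58246.400.
Nearest whole frame: 58246.

58246 frames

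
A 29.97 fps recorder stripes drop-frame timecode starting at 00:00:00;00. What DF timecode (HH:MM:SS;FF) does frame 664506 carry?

06:09:32;12

Each 10-minute DF block holds 10 × 60 × 30 − 9 × 2 = 17982 frames. 664506 ÷ 17982 → 36 full blocks, remainder 17154.
Within the partial block the first minute is 1800 frames and each further minute 1798, so 9 further minute boundaries passed. Total skipped labels = 18 × 36 + 2 × 9 = 666.
Non-drop label index = 664506 + 666 = 665172; at 30 labels/s that is 06:09:32:12, i.e. DF 06:09:32;12.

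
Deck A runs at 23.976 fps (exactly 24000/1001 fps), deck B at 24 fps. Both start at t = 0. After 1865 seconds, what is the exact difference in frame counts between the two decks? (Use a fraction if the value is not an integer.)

44760/1001 frames

A emits 24000/1001 × 1865 = 44760000/1001 frames; B emits 24 × 1865 = 44760.
Difference = 44760/1001 frames (≈ 44.7153); B is ahead of A.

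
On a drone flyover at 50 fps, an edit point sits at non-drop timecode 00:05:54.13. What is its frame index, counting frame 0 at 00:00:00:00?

Total seconds to the label: (0 × 3600 + 5 × 60 + 54) = 354.
Frame index = 354 × 50 + 13 = 17713.

17713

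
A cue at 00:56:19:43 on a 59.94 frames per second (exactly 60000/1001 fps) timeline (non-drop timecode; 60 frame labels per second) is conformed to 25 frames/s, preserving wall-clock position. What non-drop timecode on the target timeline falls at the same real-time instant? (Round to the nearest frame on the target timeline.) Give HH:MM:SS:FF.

Source frame index: (0×3600 + 56×60 + 19) × 60 + 43 = 202783.
Real time: 202783 / (60000/1001) = 202985783/60000 s.
Target frame: (202985783/60000) × (25) = 202985783/2400 ≈ 84577.410 → 84577.
At 25 labels/s: frame 84577 → 00:56:23:02.

00:56:23:02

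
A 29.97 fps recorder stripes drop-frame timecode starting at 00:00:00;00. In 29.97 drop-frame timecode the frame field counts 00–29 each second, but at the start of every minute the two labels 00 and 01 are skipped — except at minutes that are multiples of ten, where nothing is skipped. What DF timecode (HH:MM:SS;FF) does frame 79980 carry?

Each 10-minute DF block holds 10 × 60 × 30 − 9 × 2 = 17982 frames. 79980 ÷ 17982 → 4 full blocks, remainder 8052.
Within the partial block the first minute is 1800 frames and each further minute 1798, so 4 further minute boundaries passed. Total skipped labels = 18 × 4 + 2 × 4 = 80.
Non-drop label index = 79980 + 80 = 80060; at 30 labels/s that is 00:44:28:20, i.e. DF 00:44:28;20.

00:44:28;20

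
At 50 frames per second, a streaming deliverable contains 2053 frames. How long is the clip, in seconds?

41.06 seconds

Running time = 2053 / (50) = 41.06 s.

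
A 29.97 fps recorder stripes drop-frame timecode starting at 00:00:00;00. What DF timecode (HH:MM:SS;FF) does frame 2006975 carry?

Each 10-minute DF block holds 10 × 60 × 30 − 9 × 2 = 17982 frames. 2006975 ÷ 17982 → 111 full blocks, remainder 10973.
Within the partial block the first minute is 1800 frames and each further minute 1798, so 6 further minute boundaries passed. Total skipped labels = 18 × 111 + 2 × 6 = 2010.
Non-drop label index = 2006975 + 2010 = 2008985; at 30 labels/s that is 18:36:06:05, i.e. DF 18:36:06;05.

18:36:06;05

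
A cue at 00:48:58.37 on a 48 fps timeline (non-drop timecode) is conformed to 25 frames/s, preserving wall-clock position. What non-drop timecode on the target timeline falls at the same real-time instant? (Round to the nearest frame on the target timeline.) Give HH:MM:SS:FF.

Source frame index: (0×3600 + 48×60 + 58) × 48 + 37 = 141061.
Real time: 141061 / (48) = 141061/48 s.
Target frame: (141061/48) × (25) = 3526525/48 ≈ 73469.271 → 73469.
At 25 labels/s: frame 73469 → 00:48:58:19.

00:48:58:19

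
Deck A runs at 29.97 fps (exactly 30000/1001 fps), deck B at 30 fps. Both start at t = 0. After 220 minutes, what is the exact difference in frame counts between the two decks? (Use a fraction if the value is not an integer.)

36000/91 frames

220 min = 13200 s.
A emits 30000/1001 × 13200 = 36000000/91 frames; B emits 30 × 13200 = 396000.
Difference = 36000/91 frames (≈ 395.6044); B is ahead of A.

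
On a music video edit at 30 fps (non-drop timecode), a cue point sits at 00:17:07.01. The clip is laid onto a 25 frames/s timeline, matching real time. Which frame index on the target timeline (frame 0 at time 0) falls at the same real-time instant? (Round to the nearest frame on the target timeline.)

Source frame index: (0×3600 + 17×60 + 7) × 30 + 1 = 30811.
Real time: 30811 / (30) = 30811/30 s.
Target frame: (30811/30) × (25) = 154055/6 ≈ 25675.833 → 25676.

frame 25676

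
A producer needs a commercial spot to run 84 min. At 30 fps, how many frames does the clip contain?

151200 frames

84 min = 5040 s.
Frames = 5040 × 30 = 151200.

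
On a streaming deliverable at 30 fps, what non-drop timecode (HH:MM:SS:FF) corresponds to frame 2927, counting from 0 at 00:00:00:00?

00:01:37:17

2927 ÷ 30 = 97 full seconds, remainder 17 frames.
97 s = 0 h 1 min 37 s.
Timecode: 00:01:37:17.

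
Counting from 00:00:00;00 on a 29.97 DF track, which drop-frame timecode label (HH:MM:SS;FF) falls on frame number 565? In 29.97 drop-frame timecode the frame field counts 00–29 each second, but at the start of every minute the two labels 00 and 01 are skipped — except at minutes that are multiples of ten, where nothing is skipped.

00:00:18;25

Each 10-minute DF block holds 10 × 60 × 30 − 9 × 2 = 17982 frames. 565 ÷ 17982 → 0 full blocks, remainder 565.
Within the partial block the first minute is 1800 frames and each further minute 1798, so 0 further minute boundaries passed. Total skipped labels = 18 × 0 + 2 × 0 = 0.
Non-drop label index = 565 + 0 = 565; at 30 labels/s that is 00:00:18:25, i.e. DF 00:00:18;25.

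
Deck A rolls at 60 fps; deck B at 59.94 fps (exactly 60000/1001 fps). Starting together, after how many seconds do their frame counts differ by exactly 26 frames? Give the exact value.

The gap grows by |60000/1001 − 60| = 60/1001 frames per second.
Time for a 26-frame gap: 26 ÷ (60/1001) = 13013/30 s.

13013/30 seconds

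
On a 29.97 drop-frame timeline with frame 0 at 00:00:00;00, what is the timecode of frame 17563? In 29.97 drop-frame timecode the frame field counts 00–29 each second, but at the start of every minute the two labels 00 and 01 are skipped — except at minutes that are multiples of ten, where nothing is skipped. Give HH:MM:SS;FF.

Ten DF minutes hold 17982 frames, so frame 17563 lies in block 0 (frames 0–17981) with 17563 frames into that block.
The block's first minute is 1800 frames and the rest 1798 each; 17563 frames reaches minute 9, so 0 × 18 + 9 × 2 = 18 labels have been skipped so far.
Adding those back, label number 17563 + 18 = 17581 at 30 labels/s is 586 s + 1 f = 0 h 9 min 46 s frame 1, i.e. 00:09:46;01.

00:09:46;01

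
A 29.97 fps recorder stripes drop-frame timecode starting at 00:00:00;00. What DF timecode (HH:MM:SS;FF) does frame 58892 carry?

00:32:45;00

Ten DF minutes hold 17982 frames, so frame 58892 lies in block 3 (frames 53946–71927) with 4946 frames into that block.
The block's first minute is 1800 frames and the rest 1798 each; 4946 frames reaches minute 2, so 3 × 18 + 2 × 2 = 58 labels have been skipped so far.
Adding those back, label number 58892 + 58 = 58950 at 30 labels/s is 1965 s + 0 f = 0 h 32 min 45 s frame 0, i.e. 00:32:45;00.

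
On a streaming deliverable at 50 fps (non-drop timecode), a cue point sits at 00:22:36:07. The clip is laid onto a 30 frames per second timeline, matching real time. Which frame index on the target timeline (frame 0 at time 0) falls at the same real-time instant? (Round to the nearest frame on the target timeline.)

frame 40684

Source frame index: (0×3600 + 22×60 + 36) × 50 + 7 = 67807.
Real time: 67807 / (50) = 67807/50 s.
Target frame: (67807/50) × (30) = 203421/5 ≈ 40684.200 → 40684.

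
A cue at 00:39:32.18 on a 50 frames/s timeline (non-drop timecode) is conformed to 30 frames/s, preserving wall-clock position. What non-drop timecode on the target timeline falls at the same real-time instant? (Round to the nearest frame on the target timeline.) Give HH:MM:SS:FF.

Source frame index: (0×3600 + 39×60 + 32) × 50 + 18 = 118618.
Real time: 118618 / (50) = 59309/25 s.
Target frame: (59309/25) × (30) = 355854/5 ≈ 71170.800 → 71171.
At 30 labels/s: frame 71171 → 00:39:32:11.

00:39:32:11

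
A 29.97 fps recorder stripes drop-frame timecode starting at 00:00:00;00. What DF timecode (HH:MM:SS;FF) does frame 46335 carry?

00:25:46;01

Each 10-minute DF block holds 10 × 60 × 30 − 9 × 2 = 17982 frames. 46335 ÷ 17982 → 2 full blocks, remainder 10371.
Within the partial block the first minute is 1800 frames and each further minute 1798, so 5 further minute boundaries passed. Total skipped labels = 18 × 2 + 2 × 5 = 46.
Non-drop label index = 46335 + 46 = 46381; at 30 labels/s that is 00:25:46:01, i.e. DF 00:25:46;01.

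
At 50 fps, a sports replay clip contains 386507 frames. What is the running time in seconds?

Running time = 386507 / (50) = 7730.14 s.

7730.14 seconds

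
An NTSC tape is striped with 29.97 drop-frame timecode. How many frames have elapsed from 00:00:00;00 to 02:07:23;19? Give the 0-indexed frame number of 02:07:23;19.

229079

Complete 10-minute blocks: 12, each 17982 frames → 215784.
Remaining 7 whole minutes in the current block: 1800 + 6 × 1798 = 12588 frames.
Within the current minute: 23 × 30 + 19 − 2 = 707 (labels ;00/;01 skipped at this minute). Total = 215784 + 12588 + 707 = 229079.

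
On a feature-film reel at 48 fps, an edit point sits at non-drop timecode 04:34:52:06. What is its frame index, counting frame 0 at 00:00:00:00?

791622

Total seconds to the label: (4 × 3600 + 34 × 60 + 52) = 16492.
Frame index = 16492 × 48 + 6 = 791622.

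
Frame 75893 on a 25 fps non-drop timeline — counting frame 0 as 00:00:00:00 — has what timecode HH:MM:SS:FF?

75893 ÷ 25 = 3035 full seconds, remainder 18 frames.
3035 s = 0 h 50 min 35 s.
Timecode: 00:50:35:18.

00:50:35:18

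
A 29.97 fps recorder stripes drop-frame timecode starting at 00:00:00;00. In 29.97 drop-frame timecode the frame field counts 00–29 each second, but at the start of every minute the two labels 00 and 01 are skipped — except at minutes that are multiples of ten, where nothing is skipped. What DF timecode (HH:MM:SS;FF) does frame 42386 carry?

00:23:34;08

Each 10-minute DF block holds 10 × 60 × 30 − 9 × 2 = 17982 frames. 42386 ÷ 17982 → 2 full blocks, remainder 6422.
Within the partial block the first minute is 1800 frames and each further minute 1798, so 3 further minute boundaries passed. Total skipped labels = 18 × 2 + 2 × 3 = 42.
Non-drop label index = 42386 + 42 = 42428; at 30 labels/s that is 00:23:34:08, i.e. DF 00:23:34;08.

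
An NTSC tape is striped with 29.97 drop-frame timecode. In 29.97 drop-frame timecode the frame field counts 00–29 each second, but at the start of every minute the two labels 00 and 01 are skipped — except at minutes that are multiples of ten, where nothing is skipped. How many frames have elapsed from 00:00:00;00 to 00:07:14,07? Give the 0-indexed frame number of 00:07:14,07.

Complete 10-minute blocks: 0, each 17982 frames → 0.
Remaining 7 whole minutes in the current block: 1800 + 6 × 1798 = 12588 frames.
Within the current minute: 14 × 30 + 7 − 2 = 425 (labels ;00/;01 skipped at this minute). Total = 0 + 12588 + 425 = 13013.

13013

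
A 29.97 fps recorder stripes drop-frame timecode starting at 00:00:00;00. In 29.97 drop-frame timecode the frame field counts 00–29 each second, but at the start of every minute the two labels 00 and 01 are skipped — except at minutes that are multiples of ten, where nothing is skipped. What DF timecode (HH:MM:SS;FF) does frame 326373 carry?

03:01:29;29

Each 10-minute DF block holds 10 × 60 × 30 − 9 × 2 = 17982 frames. 326373 ÷ 17982 → 18 full blocks, remainder 2697.
Within the partial block the first minute is 1800 frames and each further minute 1798, so 1 further minute boundary passed. Total skipped labels = 18 × 18 + 2 × 1 = 326.
Non-drop label index = 326373 + 326 = 326699; at 30 labels/s that is 03:01:29:29, i.e. DF 03:01:29;29.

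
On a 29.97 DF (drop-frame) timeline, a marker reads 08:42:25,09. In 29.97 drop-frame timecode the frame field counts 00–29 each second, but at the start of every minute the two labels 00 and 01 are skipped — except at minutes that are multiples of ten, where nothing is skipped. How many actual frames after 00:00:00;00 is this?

As if non-drop at 30 labels/s: (8 × 3600 + 42 × 60 + 25) × 30 + 9 = 940359.
Minute boundaries passed: 522; those not divisible by 10: 522 − 52 = 470; dropped labels = 2 × 470 = 940.
Actual frame index = 940359 − 940 = 939419.

939419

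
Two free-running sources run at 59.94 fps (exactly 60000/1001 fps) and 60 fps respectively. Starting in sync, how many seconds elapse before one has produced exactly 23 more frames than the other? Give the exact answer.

23023/60 seconds

The gap grows by |60 − 60000/1001| = 60/1001 frames per second.
Time for a 23-frame gap: 23 ÷ (60/1001) = 23023/60 s.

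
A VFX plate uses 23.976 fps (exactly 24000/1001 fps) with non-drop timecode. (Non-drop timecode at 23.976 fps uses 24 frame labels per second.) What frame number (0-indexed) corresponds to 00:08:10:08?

frame 11768

Total seconds to the label: (0 × 3600 + 8 × 60 + 10) = 490.
Frame index = 490 × 24 + 8 = 11768.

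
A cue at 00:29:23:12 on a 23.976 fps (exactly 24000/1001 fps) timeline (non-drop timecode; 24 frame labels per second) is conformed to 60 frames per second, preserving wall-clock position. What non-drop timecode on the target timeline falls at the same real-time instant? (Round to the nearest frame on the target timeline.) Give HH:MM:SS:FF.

Source frame index: (0×3600 + 29×60 + 23) × 24 + 12 = 42324.
Real time: 42324 / (24000/1001) = 3530527/2000 s.
Target frame: (3530527/2000) × (60) = 10591581/100 ≈ 105915.810 → 105916.
At 60 labels/s: frame 105916 → 00:29:25:16.

00:29:25:16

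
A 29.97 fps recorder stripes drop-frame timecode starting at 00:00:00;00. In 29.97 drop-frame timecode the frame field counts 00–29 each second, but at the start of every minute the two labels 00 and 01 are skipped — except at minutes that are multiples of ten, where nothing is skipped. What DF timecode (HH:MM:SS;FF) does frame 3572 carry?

00:01:59;04

Each 10-minute DF block holds 10 × 60 × 30 − 9 × 2 = 17982 frames. 3572 ÷ 17982 → 0 full blocks, remainder 3572.
Within the partial block the first minute is 1800 frames and each further minute 1798, so 1 further minute boundary passed. Total skipped labels = 18 × 0 + 2 × 1 = 2.
Non-drop label index = 3572 + 2 = 3574; at 30 labels/s that is 00:01:59:04, i.e. DF 00:01:59;04.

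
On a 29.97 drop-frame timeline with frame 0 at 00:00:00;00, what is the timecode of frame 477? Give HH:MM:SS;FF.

Each 10-minute DF block holds 10 × 60 × 30 − 9 × 2 = 17982 frames. 477 ÷ 17982 → 0 full blocks, remainder 477.
Within the partial block the first minute is 1800 frames and each further minute 1798, so 0 further minute boundaries passed. Total skipped labels = 18 × 0 + 2 × 0 = 0.
Non-drop label index = 477 + 0 = 477; at 30 labels/s that is 00:00:15:27, i.e. DF 00:00:15;27.

00:00:15;27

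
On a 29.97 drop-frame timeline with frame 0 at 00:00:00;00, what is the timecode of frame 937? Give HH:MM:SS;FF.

00:00:31;07

Ten DF minutes hold 17982 frames, so frame 937 lies in block 0 (frames 0–17981) with 937 frames into that block.
The block's first minute is 1800 frames and the rest 1798 each; 937 frames reaches minute 0, so 0 × 18 + 0 × 2 = 0 labels have been skipped so far.
Adding those back, label number 937 + 0 = 937 at 30 labels/s is 31 s + 7 f = 0 h 0 min 31 s frame 7, i.e. 00:00:31;07.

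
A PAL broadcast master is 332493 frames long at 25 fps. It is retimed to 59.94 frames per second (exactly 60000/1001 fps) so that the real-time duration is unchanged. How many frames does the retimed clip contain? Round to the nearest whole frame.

797186 frames

Frames at target rate = 332493 × (60000/1001) / (25) = 113997600/143 ≈ 797186.014.
Nearest whole frame: 797186.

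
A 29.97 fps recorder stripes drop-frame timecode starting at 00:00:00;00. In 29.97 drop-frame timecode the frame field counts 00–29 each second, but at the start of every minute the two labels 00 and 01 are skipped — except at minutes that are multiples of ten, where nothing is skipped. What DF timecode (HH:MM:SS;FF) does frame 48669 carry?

00:27:03;29

Each 10-minute DF block holds 10 × 60 × 30 − 9 × 2 = 17982 frames. 48669 ÷ 17982 → 2 full blocks, remainder 12705.
Within the partial block the first minute is 1800 frames and each further minute 1798, so 7 further minute boundaries passed. Total skipped labels = 18 × 2 + 2 × 7 = 50.
Non-drop label index = 48669 + 50 = 48719; at 30 labels/s that is 00:27:03:29, i.e. DF 00:27:03;29.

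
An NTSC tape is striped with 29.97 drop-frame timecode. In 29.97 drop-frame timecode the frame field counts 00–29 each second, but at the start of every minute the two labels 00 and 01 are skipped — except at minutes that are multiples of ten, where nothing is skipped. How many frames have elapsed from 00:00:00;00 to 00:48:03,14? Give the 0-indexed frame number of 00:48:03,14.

86416

Complete 10-minute blocks: 4, each 17982 frames → 71928.
Remaining 8 whole minutes in the current block: 1800 + 7 × 1798 = 14386 frames.
Within the current minute: 3 × 30 + 14 − 2 = 102 (labels ;00/;01 skipped at this minute). Total = 71928 + 14386 + 102 = 86416.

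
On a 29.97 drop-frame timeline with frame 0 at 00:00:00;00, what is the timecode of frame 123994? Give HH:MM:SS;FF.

01:08:57;08

Each 10-minute DF block holds 10 × 60 × 30 − 9 × 2 = 17982 frames. 123994 ÷ 17982 → 6 full blocks, remainder 16102.
Within the partial block the first minute is 1800 frames and each further minute 1798, so 8 further minute boundaries passed. Total skipped labels = 18 × 6 + 2 × 8 = 124.
Non-drop label index = 123994 + 124 = 124118; at 30 labels/s that is 01:08:57:08, i.e. DF 01:08:57;08.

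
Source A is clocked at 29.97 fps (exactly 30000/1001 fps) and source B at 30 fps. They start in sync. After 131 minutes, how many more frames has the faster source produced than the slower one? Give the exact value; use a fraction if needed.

131 min = 7860 s.
A emits 30000/1001 × 7860 = 235800000/1001 frames; B emits 30 × 7860 = 235800.
Difference = 235800/1001 frames (≈ 235.5644); B is ahead of A.

235800/1001 frames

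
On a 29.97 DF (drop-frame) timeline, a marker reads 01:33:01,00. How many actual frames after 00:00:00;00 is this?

167262

As if non-drop at 30 labels/s: (1 × 3600 + 33 × 60 + 1) × 30 + 0 = 167430.
Minute boundaries passed: 93; those not divisible by 10: 93 − 9 = 84; dropped labels = 2 × 84 = 168.
Actual frame index = 167430 − 168 = 167262.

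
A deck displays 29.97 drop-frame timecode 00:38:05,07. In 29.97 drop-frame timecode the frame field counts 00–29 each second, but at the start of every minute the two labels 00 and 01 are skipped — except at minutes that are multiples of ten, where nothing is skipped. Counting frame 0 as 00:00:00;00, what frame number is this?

68487

As if non-drop at 30 labels/s: (0 × 3600 + 38 × 60 + 5) × 30 + 7 = 68557.
Minute boundaries passed: 38; those not divisible by 10: 38 − 3 = 35; dropped labels = 2 × 35 = 70.
Actual frame index = 68557 − 70 = 68487.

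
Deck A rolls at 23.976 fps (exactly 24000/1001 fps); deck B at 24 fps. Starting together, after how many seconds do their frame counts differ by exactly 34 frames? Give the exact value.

17017/12 seconds

The gap grows by |24 − 24000/1001| = 24/1001 frames per second.
Time for a 34-frame gap: 34 ÷ (24/1001) = 17017/12 s.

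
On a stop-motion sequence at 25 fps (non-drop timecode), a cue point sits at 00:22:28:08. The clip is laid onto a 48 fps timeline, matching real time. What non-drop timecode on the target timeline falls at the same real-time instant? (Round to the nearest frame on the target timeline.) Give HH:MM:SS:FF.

00:22:28:15

Source frame index: (0×3600 + 22×60 + 28) × 25 + 8 = 33708.
Real time: 33708 / (25) = 33708/25 s.
Target frame: (33708/25) × (48) = 1617984/25 ≈ 64719.360 → 64719.
At 48 labels/s: frame 64719 → 00:22:28:15.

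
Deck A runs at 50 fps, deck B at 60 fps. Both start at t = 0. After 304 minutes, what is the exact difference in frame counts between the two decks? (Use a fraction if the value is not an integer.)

304 min = 18240 s.
A emits 50 × 18240 = 912000 frames; B emits 60 × 18240 = 1094400.
Difference = 182400 frames; B is ahead of A.

182400 frames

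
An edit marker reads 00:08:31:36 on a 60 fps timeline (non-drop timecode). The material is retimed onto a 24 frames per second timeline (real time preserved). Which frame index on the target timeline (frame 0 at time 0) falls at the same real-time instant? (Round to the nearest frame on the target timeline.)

frame 12278

Source frame index: (0×3600 + 8×60 + 31) × 60 + 36 = 30696.
Real time: 30696 / (60) = 2558/5 s.
Target frame: (2558/5) × (24) = 61392/5 ≈ 12278.400 → 12278.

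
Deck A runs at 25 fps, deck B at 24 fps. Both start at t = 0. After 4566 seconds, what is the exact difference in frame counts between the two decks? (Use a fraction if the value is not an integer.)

4566 frames

A emits 25 × 4566 = 114150 frames; B emits 24 × 4566 = 109584.
Difference = 4566 frames; B is behind A.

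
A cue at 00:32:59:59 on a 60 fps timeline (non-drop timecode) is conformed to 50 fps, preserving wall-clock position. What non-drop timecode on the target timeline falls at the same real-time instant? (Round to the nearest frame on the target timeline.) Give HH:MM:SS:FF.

Source frame index: (0×3600 + 32×60 + 59) × 60 + 59 = 118799.
Real time: 118799 / (60) = 118799/60 s.
Target frame: (118799/60) × (50) = 593995/6 ≈ 98999.167 → 98999.
At 50 labels/s: frame 98999 → 00:32:59:49.

00:32:59:49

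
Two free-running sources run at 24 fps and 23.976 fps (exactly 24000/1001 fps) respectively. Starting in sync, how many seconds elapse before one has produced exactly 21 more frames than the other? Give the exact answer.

875.875 seconds

The gap grows by |24000/1001 − 24| = 24/1001 frames per second.
Time for a 21-frame gap: 21 ÷ (24/1001) = 875.875 s.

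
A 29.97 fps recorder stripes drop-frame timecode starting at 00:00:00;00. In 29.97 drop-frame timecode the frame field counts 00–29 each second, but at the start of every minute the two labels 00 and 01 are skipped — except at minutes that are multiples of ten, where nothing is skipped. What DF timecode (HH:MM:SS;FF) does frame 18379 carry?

00:10:13;07

Ten DF minutes hold 17982 frames, so frame 18379 lies in block 1 (frames 17982–35963) with 397 frames into that block.
The block's first minute is 1800 frames and the rest 1798 each; 397 frames reaches minute 0, so 1 × 18 + 0 × 2 = 18 labels have been skipped so far.
Adding those back, label number 18379 + 18 = 18397 at 30 labels/s is 613 s + 7 f = 0 h 10 min 13 s frame 7, i.e. 00:10:13;07.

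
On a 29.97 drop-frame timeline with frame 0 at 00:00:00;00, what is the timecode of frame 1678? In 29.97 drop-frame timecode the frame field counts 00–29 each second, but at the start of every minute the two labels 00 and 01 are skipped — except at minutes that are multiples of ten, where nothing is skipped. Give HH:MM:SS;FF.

Each 10-minute DF block holds 10 × 60 × 30 − 9 × 2 = 17982 frames. 1678 ÷ 17982 → 0 full blocks, remainder 1678.
Within the partial block the first minute is 1800 frames and each further minute 1798, so 0 further minute boundaries passed. Total skipped labels = 18 × 0 + 2 × 0 = 0.
Non-drop label index = 1678 + 0 = 1678; at 30 labels/s that is 00:00:55:28, i.e. DF 00:00:55;28.

00:00:55;28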